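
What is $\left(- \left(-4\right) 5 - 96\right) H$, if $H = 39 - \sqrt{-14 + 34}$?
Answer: $-2964 + 152 \sqrt{5} \approx -2624.1$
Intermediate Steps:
$H = 39 - 2 \sqrt{5}$ ($H = 39 - \sqrt{20} = 39 - 2 \sqrt{5} \approx 34.528$)
$\left(- \left(-4\right) 5 - 96\right) H = \left(- \left(-4\right) 5 - 96\right) \left(39 - 2 \sqrt{5}\right) = \left(\left(-1\right) \left(-20\right) - 96\right) \left(39 - 2 \sqrt{5}\right) = \left(20 - 96\right) \left(39 - 2 \sqrt{5}\right) = - 76 \left(39 - 2 \sqrt{5}\right) = -2964 + 152 \sqrt{5}$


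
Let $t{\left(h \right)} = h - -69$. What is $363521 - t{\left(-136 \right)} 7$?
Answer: $363990$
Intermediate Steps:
$t{\left(h \right)} = 69 + h$ ($t{\left(h \right)} = h + 69 = 69 + h$)
$363521 - t{\left(-136 \right)} 7 = 363521 - \left(69 - 136\right) 7 = 363521 - \left(-67\right) 7 = 363521 - -469 = 363521 + 469 = 363990$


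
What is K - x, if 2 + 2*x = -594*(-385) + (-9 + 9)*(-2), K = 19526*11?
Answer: 100442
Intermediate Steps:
K = 214786
x = 114344 (x = -1 + (-594*(-385) + (-9 + 9)*(-2))/2 = -1 + (228690 + 0*(-2))/2 = -1 + (228690 + 0)/2 = -1 + (½)*228690 = -1 + 114345 = 114344)
K - x = 214786 - 1*114344 = 214786 - 114344 = 100442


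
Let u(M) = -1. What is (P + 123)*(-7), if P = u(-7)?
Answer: -854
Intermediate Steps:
P = -1
(P + 123)*(-7) = (-1 + 123)*(-7) = 122*(-7) = -854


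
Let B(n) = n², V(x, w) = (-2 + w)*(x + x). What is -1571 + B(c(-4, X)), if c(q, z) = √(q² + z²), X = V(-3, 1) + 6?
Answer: -1411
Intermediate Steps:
V(x, w) = 2*x*(-2 + w) (V(x, w) = (-2 + w)*(2*x) = 2*x*(-2 + w))
X = 12 (X = 2*(-3)*(-2 + 1) + 6 = 2*(-3)*(-1) + 6 = 6 + 6 = 12)
-1571 + B(c(-4, X)) = -1571 + (√((-4)² + 12²))² = -1571 + (√(16 + 144))² = -1571 + (√160)² = -1571 + (4*√10)² = -1571 + 160 = -1411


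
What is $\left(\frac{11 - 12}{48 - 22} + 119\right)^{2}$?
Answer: $\frac{9566649}{676} \approx 14152.0$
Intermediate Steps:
$\left(\frac{11 - 12}{48 - 22} + 119\right)^{2} = \left(- \frac{1}{26} + 119\right)^{2} = \left(\frac{3093}{26}\right)^{2} = \frac{9566649}{676}$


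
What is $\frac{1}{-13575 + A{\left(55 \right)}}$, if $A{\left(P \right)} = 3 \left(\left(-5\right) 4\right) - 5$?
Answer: $- \frac{1}{13640} \approx -7.3314 \cdot 10^{-5}$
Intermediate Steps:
$A{\left(P \right)} = -65$ ($A{\left(P \right)} = 3 \left(-20\right) - 5 = -60 - 5 = -65$)
$\frac{1}{-13575 + A{\left(55 \right)}} = \frac{1}{-13575 - 65} = \frac{1}{-13640} = - \frac{1}{13640}$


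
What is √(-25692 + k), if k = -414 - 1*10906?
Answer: 2*I*√9253 ≈ 192.39*I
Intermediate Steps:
k = -11320 (k = -414 - 10906 = -11320)
√(-25692 + k) = √(-25692 - 11320) = √(-37012) = 2*I*√9253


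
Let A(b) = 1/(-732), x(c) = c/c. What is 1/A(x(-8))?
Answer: -732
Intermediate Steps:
x(c) = 1
A(b) = -1/732
1/A(x(-8)) = 1/(-1/732) = -732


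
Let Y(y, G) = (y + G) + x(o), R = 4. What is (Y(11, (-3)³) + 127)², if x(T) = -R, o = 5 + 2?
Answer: 11449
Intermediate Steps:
o = 7
x(T) = -4 (x(T) = -1*4 = -4)
Y(y, G) = -4 + G + y (Y(y, G) = (y + G) - 4 = (G + y) - 4 = -4 + G + y)
(Y(11, (-3)³) + 127)² = ((-4 + (-3)³ + 11) + 127)² = ((-4 - 27 + 11) + 127)² = (-20 + 127)² = 107² = 11449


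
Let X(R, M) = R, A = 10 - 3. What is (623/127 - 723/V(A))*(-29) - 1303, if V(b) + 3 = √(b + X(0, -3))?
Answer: -8355523/254 - 20967*√7/2 ≈ -60633.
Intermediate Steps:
A = 7
V(b) = -3 + √b (V(b) = -3 + √(b + 0) = -3 + √b)
(623/127 - 723/V(A))*(-29) - 1303 = (623/127 - 723/(-3 + √7))*(-29) - 1303 = (-18067/127 + 20967/(-3 + √7)) - 1303 = -183548/127 + 20967/(-3 + √7)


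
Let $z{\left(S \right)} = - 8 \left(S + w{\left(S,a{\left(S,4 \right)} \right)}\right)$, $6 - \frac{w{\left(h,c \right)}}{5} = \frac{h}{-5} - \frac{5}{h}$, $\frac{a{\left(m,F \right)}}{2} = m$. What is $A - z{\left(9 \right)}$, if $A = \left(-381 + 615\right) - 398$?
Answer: $\frac{2180}{9} \approx 242.22$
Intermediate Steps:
$a{\left(m,F \right)} = 2 m$
$A = -164$ ($A = 234 - 398 = -164$)
$w{\left(h,c \right)} = 30 + h + \frac{25}{h}$ ($w{\left(h,c \right)} = 30 - 5 \left(\frac{h}{-5} - \frac{5}{h}\right) = 30 - 5 \left(h \left(- \frac{1}{5}\right) - \frac{5}{h}\right) = 30 - 5 \left(- \frac{h}{5} - \frac{5}{h}\right) = 30 - 5 \left(- \frac{5}{h} - \frac{h}{5}\right) = 30 + \left(h + \frac{25}{h}\right) = 30 + h + \frac{25}{h}$)
$z{\left(S \right)} = -240 - \frac{200}{S} - 16 S$ ($z{\left(S \right)} = - 8 \left(S + \left(30 + S + \frac{25}{S}\right)\right) = - 8 \left(30 + 2 S + \frac{25}{S}\right) = -240 - \frac{200}{S} - 16 S$)
$A - z{\left(9 \right)} = -164 - \left(-240 - \frac{200}{9} - 144\right) = -164 - - \frac{3656}{9} = -164 + \frac{3656}{9} = \frac{2180}{9}$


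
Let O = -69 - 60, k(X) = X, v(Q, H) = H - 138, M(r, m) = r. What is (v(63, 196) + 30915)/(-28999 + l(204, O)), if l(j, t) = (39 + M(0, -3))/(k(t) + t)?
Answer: -2663678/2493927 ≈ -1.0681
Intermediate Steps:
v(Q, H) = -138 + H
O = -129
l(j, t) = 39/(2*t) (l(j, t) = (39 + 0)/(t + t) = 39/((2*t)) = 39*(1/(2*t)) = 39/(2*t))
(v(63, 196) + 30915)/(-28999 + l(204, O)) = ((-138 + 196) + 30915)/(-28999 + (39/2)/(-129)) = (58 + 30915)/(-28999 + (39/2)*(-1/129)) = 30973/(-28999 - 13/86) = 30973/(-2493927/86) = 30973*(-86/2493927) = -2663678/2493927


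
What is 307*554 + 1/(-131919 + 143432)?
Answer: 1958108015/11513 ≈ 1.7008e+5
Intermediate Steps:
307*554 + 1/(-131919 + 143432) = 170078 + 1/11513 = 1958108015/11513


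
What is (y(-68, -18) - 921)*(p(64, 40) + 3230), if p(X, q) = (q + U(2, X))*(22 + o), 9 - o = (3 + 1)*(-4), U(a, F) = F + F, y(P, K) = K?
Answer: -10447314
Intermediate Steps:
U(a, F) = 2*F
o = 25 (o = 9 - (3 + 1)*(-4) = 9 - 4*(-4) = 9 - 1*(-16) = 9 + 16 = 25)
p(X, q) = 47*q + 94*X (p(X, q) = (q + 2*X)*(22 + 25) = (q + 2*X)*47 = 47*q + 94*X)
(y(-68, -18) - 921)*(p(64, 40) + 3230) = (-18 - 921)*((47*40 + 94*64) + 3230) = -939*((1880 + 6016) + 3230) = -939*(7896 + 3230) = -939*11126 = -10447314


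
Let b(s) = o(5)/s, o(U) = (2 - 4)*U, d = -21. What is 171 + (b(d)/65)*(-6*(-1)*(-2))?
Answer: 15553/91 ≈ 170.91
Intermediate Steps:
o(U) = -2*U
b(s) = -10/s (b(s) = (-2*5)/s = -10/s)
171 + (b(d)/65)*(-6*(-1)*(-2)) = 171 + (-10/(-21)/65)*(-6*(-1)*(-2)) = 171 + (-10*(-1/21)*(1/65))*(6*(-2)) = 171 + ((10/21)*(1/65))*(-12) = 171 + (2/273)*(-12) = 171 - 8/91 = 15553/91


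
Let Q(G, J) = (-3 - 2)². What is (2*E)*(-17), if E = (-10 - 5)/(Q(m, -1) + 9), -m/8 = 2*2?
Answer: 15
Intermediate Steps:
m = -32 (m = -16*2 = -8*4 = -32)
Q(G, J) = 25 (Q(G, J) = (-5)² = 25)
E = -15/34 (E = (-10 - 5)/(25 + 9) = -15/34 ≈ -0.44118)
(2*E)*(-17) = (2*(-15/34))*(-17) = -15/17*(-17) = 15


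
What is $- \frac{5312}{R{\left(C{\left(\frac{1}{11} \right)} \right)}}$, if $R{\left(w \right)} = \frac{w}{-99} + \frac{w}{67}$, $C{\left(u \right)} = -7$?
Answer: $\frac{1101078}{7} \approx 1.573 \cdot 10^{5}$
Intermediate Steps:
$R{\left(w \right)} = \frac{32 w}{6633}$ ($R{\left(w \right)} = w \left(- \frac{1}{99}\right) + w \frac{1}{67} = - \frac{w}{99} + \frac{w}{67} = \frac{32 w}{6633}$)
$- \frac{5312}{R{\left(C{\left(\frac{1}{11} \right)} \right)}} = - \frac{5312}{\frac{32}{6633} \left(-7\right)} = - \frac{5312}{- \frac{224}{6633}} = \left(-5312\right) \left(- \frac{6633}{224}\right) = \frac{1101078}{7}$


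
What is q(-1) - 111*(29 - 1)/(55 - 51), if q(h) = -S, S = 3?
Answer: -780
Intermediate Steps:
q(h) = -3 (q(h) = -1*3 = -3)
q(-1) - 111*(29 - 1)/(55 - 51) = -3 - 111*(29 - 1)/(55 - 51) = -3 - 3108/4 = -3 - 111*7 = -3 - 777 = -780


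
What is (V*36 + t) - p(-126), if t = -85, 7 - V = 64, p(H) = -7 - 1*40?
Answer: -2090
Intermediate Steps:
p(H) = -47 (p(H) = -7 - 40 = -47)
V = -57 (V = 7 - 1*64 = 7 - 64 = -57)
(V*36 + t) - p(-126) = (-57*36 - 85) - 1*(-47) = (-2052 - 85) + 47 = -2137 + 47 = -2090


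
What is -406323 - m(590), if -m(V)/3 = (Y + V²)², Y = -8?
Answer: 363503715069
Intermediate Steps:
m(V) = -3*(-8 + V²)²
-406323 - m(590) = -406323 - (-3)*(-8 + 590²)² = -406323 - (-3)*(-8 + 348100)² = -406323 - (-3)*348092² = -406323 - (-3)*121168040464 = -406323 - 1*(-363504121392) = -406323 + 363504121392 = 363503715069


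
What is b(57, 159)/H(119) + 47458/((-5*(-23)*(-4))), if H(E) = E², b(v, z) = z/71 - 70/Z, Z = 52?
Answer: -9122122028/88418785 ≈ -103.17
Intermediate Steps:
b(v, z) = -35/26 + z/71 (b(v, z) = z/71 - 70/52 = z*(1/71) - 70*1/52 = z/71 - 35/26 = -35/26 + z/71)
b(57, 159)/H(119) + 47458/((-5*(-23)*(-4))) = (-35/26 + (1/71)*159)/(119²) + 47458/((-5*(-23)*(-4))) = (-35/26 + 159/71)/14161 + 47458/((115*(-4))) = (1649/1846)*(1/14161) + 47458/(-460) = 97/1537718 + 47458*(-1/460) = 97/1537718 - 23729/230 = -9122122028/88418785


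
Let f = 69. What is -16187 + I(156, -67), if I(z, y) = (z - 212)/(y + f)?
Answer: -16215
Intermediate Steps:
I(z, y) = (-212 + z)/(69 + y) (I(z, y) = (z - 212)/(y + 69) = (-212 + z)/(69 + y))
-16187 + I(156, -67) = -16187 + (-212 + 156)/(69 - 67) = -16187 - 56/2 = -16187 + (½)*(-56) = -16187 - 28 = -16215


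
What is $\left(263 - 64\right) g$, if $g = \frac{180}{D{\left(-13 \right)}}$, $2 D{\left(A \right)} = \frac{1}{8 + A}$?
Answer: $-358200$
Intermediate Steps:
$D{\left(A \right)} = \frac{1}{2 \left(8 + A\right)}$
$g = -1800$ ($g = \frac{180}{\frac{1}{2} \frac{1}{8 - 13}} = \frac{180}{\frac{1}{2} \frac{1}{-5}} = \frac{180}{\frac{1}{2} \left(- \frac{1}{5}\right)} = \frac{180}{- \frac{1}{10}} = 180 \left(-10\right) = -1800$)
$\left(263 - 64\right) g = \left(263 - 64\right) \left(-1800\right) = 199 \left(-1800\right) = -358200$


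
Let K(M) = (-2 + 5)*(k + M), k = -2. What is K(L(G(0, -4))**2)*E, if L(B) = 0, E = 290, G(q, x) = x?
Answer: -1740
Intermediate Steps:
K(M) = -6 + 3*M (K(M) = (-2 + 5)*(-2 + M) = 3*(-2 + M) = -6 + 3*M)
K(L(G(0, -4))**2)*E = (-6 + 3*0**2)*290 = (-6 + 3*0)*290 = (-6 + 0)*290 = -6*290 = -1740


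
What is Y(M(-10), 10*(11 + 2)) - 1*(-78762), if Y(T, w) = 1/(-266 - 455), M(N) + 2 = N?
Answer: 56787401/721 ≈ 78762.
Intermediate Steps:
M(N) = -2 + N
Y(T, w) = -1/721 (Y(T, w) = 1/(-721) = -1/721)
Y(M(-10), 10*(11 + 2)) - 1*(-78762) = -1/721 - 1*(-78762) = -1/721 + 78762 = 56787401/721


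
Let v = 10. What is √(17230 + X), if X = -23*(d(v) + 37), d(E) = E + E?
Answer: √15919 ≈ 126.17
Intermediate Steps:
d(E) = 2*E
X = -1311 (X = -23*(2*10 + 37) = -23*(20 + 37) = -23*57 = -1311)
√(17230 + X) = √(17230 - 1311) = √15919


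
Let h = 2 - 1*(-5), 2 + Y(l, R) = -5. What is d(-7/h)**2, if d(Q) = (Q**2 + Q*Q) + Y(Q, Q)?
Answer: 25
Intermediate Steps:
Y(l, R) = -7 (Y(l, R) = -2 - 5 = -7)
h = 7 (h = 2 + 5 = 7)
d(Q) = -7 + 2*Q**2 (d(Q) = (Q**2 + Q*Q) - 7 = (Q**2 + Q**2) - 7 = 2*Q**2 - 7 = -7 + 2*Q**2)
d(-7/h)**2 = (-7 + 2*(-7/7)**2)**2 = (-7 + 2*(-7*1/7)**2)**2 = (-7 + 2*(-1)**2)**2 = (-7 + 2*1)**2 = (-7 + 2)**2 = (-5)**2 = 25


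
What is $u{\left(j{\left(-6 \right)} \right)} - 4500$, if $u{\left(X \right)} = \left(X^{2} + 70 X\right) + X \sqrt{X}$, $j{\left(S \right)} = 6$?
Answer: $-4044 + 6 \sqrt{6} \approx -4029.3$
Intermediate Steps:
$u{\left(X \right)} = X^{2} + X^{\frac{3}{2}} + 70 X$ ($u{\left(X \right)} = \left(X^{2} + 70 X\right) + X^{\frac{3}{2}} = X^{2} + X^{\frac{3}{2}} + 70 X$)
$u{\left(j{\left(-6 \right)} \right)} - 4500 = \left(6^{2} + 6^{\frac{3}{2}} + 70 \cdot 6\right) - 4500 = \left(36 + 6 \sqrt{6} + 420\right) - 4500 = \left(456 + 6 \sqrt{6}\right) - 4500 = -4044 + 6 \sqrt{6}$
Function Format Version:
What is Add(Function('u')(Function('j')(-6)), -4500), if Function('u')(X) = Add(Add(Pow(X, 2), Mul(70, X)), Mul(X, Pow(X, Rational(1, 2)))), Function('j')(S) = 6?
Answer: Add(-4044, Mul(6, Pow(6, Rational(1, 2)))) ≈ -4029.3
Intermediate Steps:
Function('u')(X) = Add(Pow(X, 2), Pow(X, Rational(3, 2)), Mul(70, X)) (Function('u')(X) = Add(Add(Pow(X, 2), Mul(70, X)), Pow(X, Rational(3, 2))) = Add(Pow(X, 2), Pow(X, Rational(3, 2)), Mul(70, X)))
Add(Function('u')(Function('j')(-6)), -4500) = Add(Add(Pow(6, 2), Pow(6, Rational(3, 2)), Mul(70, 6)), -4500) = Add(Add(36, Mul(6, Pow(6, Rational(1, 2))), 420), -4500) = Add(Add(456, Mul(6, Pow(6, Rational(1, 2)))), -4500) = Add(-4044, Mul(6, Pow(6, Rational(1, 2))))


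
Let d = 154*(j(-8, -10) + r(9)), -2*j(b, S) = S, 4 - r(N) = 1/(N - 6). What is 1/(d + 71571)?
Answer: 3/218717 ≈ 1.3716e-5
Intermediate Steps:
r(N) = 4 - 1/(-6 + N) (r(N) = 4 - 1/(N - 6) = 4 - 1/(-6 + N))
j(b, S) = -S/2
d = 4004/3 (d = 154*(-½*(-10) + (-25 + 4*9)/(-6 + 9)) = 154*(5 + (-25 + 36)/3) = 154*(5 + (⅓)*11) = 154*(5 + 11/3) = 154*(26/3) = 4004/3 ≈ 1334.7)
1/(d + 71571) = 1/(4004/3 + 71571) = 1/(218717/3) = 3/218717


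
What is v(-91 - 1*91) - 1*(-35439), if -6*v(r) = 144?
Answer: 35415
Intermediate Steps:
v(r) = -24 (v(r) = -⅙*144 = -24)
v(-91 - 1*91) - 1*(-35439) = -24 - 1*(-35439) = -24 + 35439 = 35415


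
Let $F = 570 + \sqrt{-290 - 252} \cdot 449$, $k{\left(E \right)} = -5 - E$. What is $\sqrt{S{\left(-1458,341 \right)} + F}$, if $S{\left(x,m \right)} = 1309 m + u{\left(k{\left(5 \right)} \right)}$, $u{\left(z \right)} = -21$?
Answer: $\sqrt{446918 + 449 i \sqrt{542}} \approx 668.56 + 7.818 i$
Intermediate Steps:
$S{\left(x,m \right)} = -21 + 1309 m$ ($S{\left(x,m \right)} = 1309 m - 21 = -21 + 1309 m$)
$F = 570 + 449 i \sqrt{542}$ ($F = 570 + \sqrt{-542} \cdot 449 = 570 + i \sqrt{542} \cdot 449 = 570 + 449 i \sqrt{542} \approx 570.0 + 10453.0 i$)
$\sqrt{S{\left(-1458,341 \right)} + F} = \sqrt{\left(-21 + 1309 \cdot 341\right) + \left(570 + 449 i \sqrt{542}\right)} = \sqrt{\left(-21 + 446369\right) + \left(570 + 449 i \sqrt{542}\right)} = \sqrt{446348 + \left(570 + 449 i \sqrt{542}\right)} = \sqrt{446918 + 449 i \sqrt{542}}$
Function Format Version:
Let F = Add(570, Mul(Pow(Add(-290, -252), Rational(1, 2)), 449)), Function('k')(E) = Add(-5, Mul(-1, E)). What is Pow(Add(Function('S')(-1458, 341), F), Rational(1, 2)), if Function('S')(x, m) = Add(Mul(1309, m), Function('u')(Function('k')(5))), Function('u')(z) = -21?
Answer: Pow(Add(446918, Mul(449, I, Pow(542, Rational(1, 2)))), Rational(1, 2)) ≈ Add(668.56, Mul(7.818, I))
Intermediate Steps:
Function('S')(x, m) = Add(-21, Mul(1309, m)) (Function('S')(x, m) = Add(Mul(1309, m), -21) = Add(-21, Mul(1309, m)))
F = Add(570, Mul(449, I, Pow(542, Rational(1, 2)))) (F = Add(570, Mul(Pow(-542, Rational(1, 2)), 449)) = Add(570, Mul(Mul(I, Pow(542, Rational(1, 2))), 449)) = Add(570, Mul(449, I, Pow(542, Rational(1, 2)))) ≈ Add(570.00, Mul(10453., I)))
Pow(Add(Function('S')(-1458, 341), F), Rational(1, 2)) = Pow(Add(Add(-21, Mul(1309, 341)), Add(570, Mul(449, I, Pow(542, Rational(1, 2))))), Rational(1, 2)) = Pow(Add(Add(-21, 446369), Add(570, Mul(449, I, Pow(542, Rational(1, 2))))), Rational(1, 2)) = Pow(Add(446348, Add(570, Mul(449, I, Pow(542, Rational(1, 2))))), Rational(1, 2)) = Pow(Add(446918, Mul(449, I, Pow(542, Rational(1, 2)))), Rational(1, 2))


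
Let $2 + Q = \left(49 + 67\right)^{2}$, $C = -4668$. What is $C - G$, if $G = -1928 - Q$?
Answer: $10714$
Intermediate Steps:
$Q = 13454$ ($Q = -2 + \left(49 + 67\right)^{2} = -2 + 116^{2} = -2 + 13456 = 13454$)
$G = -15382$ ($G = -1928 - 13454 = -15382$)
$C - G = -4668 - -15382 = -4668 + 15382 = 10714$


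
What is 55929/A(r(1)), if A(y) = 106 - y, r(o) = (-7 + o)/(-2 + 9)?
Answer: 391503/748 ≈ 523.40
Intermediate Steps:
r(o) = -1 + o/7 (r(o) = (-7 + o)/7 = (-7 + o)*(1/7) = -1 + o/7)
55929/A(r(1)) = 55929/(106 - (-1 + (1/7)*1)) = 55929/(106 - (-1 + 1/7)) = 55929/(106 - 1*(-6/7)) = 55929/(106 + 6/7) = 55929/(748/7) = 55929*(7/748) = 391503/748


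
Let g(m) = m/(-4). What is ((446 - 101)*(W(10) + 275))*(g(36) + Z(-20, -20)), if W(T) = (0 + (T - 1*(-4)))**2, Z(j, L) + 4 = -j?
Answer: 1137465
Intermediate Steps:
Z(j, L) = -4 - j
W(T) = (4 + T)**2 (W(T) = (0 + (T + 4))**2 = (0 + (4 + T))**2 = (4 + T)**2)
g(m) = -m/4 (g(m) = m*(-1/4) = -m/4)
((446 - 101)*(W(10) + 275))*(g(36) + Z(-20, -20)) = ((446 - 101)*((4 + 10)**2 + 275))*(-1/4*36 + (-4 - 1*(-20))) = (345*(14**2 + 275))*(-9 + (-4 + 20)) = (345*(196 + 275))*(-9 + 16) = (345*471)*7 = 162495*7 = 1137465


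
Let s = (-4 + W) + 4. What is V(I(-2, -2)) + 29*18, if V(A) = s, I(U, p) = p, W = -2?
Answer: 520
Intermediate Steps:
s = -2 (s = (-4 - 2) + 4 = -6 + 4 = -2)
V(A) = -2
V(I(-2, -2)) + 29*18 = -2 + 29*18 = -2 + 522 = 520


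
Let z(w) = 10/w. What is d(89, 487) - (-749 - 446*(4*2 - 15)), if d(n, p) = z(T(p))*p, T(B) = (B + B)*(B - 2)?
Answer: -230180/97 ≈ -2373.0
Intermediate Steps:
T(B) = 2*B*(-2 + B) (T(B) = (2*B)*(-2 + B) = 2*B*(-2 + B))
d(n, p) = 5/(-2 + p) (d(n, p) = (10/((2*p*(-2 + p))))*p = (10*(1/(2*p*(-2 + p))))*p = (5/(p*(-2 + p)))*p = 5/(-2 + p))
d(89, 487) - (-749 - 446*(4*2 - 15)) = 5/(-2 + 487) - (-749 - 446*(4*2 - 15)) = 5/485 - (-749 - 446*(8 - 15)) = 5*(1/485) - (-749 - 446*(-7)) = 1/97 - (-749 + 3122) = 1/97 - 1*2373 = 1/97 - 2373 = -230180/97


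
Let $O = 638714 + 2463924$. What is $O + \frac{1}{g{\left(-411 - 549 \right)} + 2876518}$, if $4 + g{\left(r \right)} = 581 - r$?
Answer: $\frac{8929562809091}{2878055} \approx 3.1026 \cdot 10^{6}$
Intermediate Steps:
$g{\left(r \right)} = 577 - r$ ($g{\left(r \right)} = -4 - \left(-581 + r\right) = 577 - r$)
$O = 3102638$
$O + \frac{1}{g{\left(-411 - 549 \right)} + 2876518} = 3102638 + \frac{1}{\left(577 - \left(-411 - 549\right)\right) + 2876518} = 3102638 + \frac{1}{\left(577 - -960\right) + 2876518} = 3102638 + \frac{1}{\left(577 + 960\right) + 2876518} = 3102638 + \frac{1}{1537 + 2876518} = 3102638 + \frac{1}{2878055} = \frac{8929562809091}{2878055}$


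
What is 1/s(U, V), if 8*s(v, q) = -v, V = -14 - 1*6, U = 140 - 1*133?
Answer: -8/7 ≈ -1.1429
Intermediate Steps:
U = 7 (U = 140 - 133 = 7)
V = -20 (V = -14 - 6 = -20)
s(v, q) = -v/8 (s(v, q) = (-v)/8 = -v/8)
1/s(U, V) = 1/(-⅛*7) = 1/(-7/8) = -8/7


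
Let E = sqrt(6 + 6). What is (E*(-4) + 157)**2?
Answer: 24841 - 2512*sqrt(3) ≈ 20490.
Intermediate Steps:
E = 2*sqrt(3) (E = sqrt(12) = 2*sqrt(3) ≈ 3.4641)
(E*(-4) + 157)**2 = ((2*sqrt(3))*(-4) + 157)**2 = (-8*sqrt(3) + 157)**2 = (157 - 8*sqrt(3))**2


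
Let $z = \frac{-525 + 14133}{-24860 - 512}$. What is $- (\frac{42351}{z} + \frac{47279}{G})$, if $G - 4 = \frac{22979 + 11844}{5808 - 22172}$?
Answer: $\frac{621886517473}{11579274} \approx 53707.0$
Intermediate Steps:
$z = - \frac{3402}{6343}$ ($z = \frac{13608}{-25372} = 13608 \left(- \frac{1}{25372}\right) = - \frac{3402}{6343} \approx -0.53634$)
$G = \frac{30633}{16364}$ ($G = 4 + \frac{22979 + 11844}{5808 - 22172} = 4 + \frac{34823}{-16364} = 4 + 34823 \left(- \frac{1}{16364}\right) = 4 - \frac{34823}{16364} = \frac{30633}{16364} \approx 1.872$)
$- (\frac{42351}{z} + \frac{47279}{G}) = - (\frac{42351}{- \frac{3402}{6343}} + \frac{47279}{\frac{30633}{16364}}) = - (42351 \left(- \frac{6343}{3402}\right) + 47279 \cdot \frac{16364}{30633}) = - (- \frac{89544131}{1134} + \frac{773673556}{30633}) = \left(-1\right) \left(- \frac{621886517473}{11579274}\right) = \frac{621886517473}{11579274}$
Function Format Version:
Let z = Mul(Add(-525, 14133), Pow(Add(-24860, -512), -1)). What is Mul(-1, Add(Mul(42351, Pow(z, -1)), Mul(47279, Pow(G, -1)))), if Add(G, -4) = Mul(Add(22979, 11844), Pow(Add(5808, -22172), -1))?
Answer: Rational(621886517473, 11579274) ≈ 53707.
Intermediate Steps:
z = Rational(-3402, 6343) (z = Mul(13608, Pow(-25372, -1)) = Mul(13608, Rational(-1, 25372)) = Rational(-3402, 6343) ≈ -0.53634)
G = Rational(30633, 16364) (G = Add(4, Mul(Add(22979, 11844), Pow(Add(5808, -22172), -1))) = Add(4, Mul(34823, Pow(-16364, -1))) = Add(4, Mul(34823, Rational(-1, 16364))) = Add(4, Rational(-34823, 16364)) = Rational(30633, 16364) ≈ 1.8720)
Mul(-1, Add(Mul(42351, Pow(z, -1)), Mul(47279, Pow(G, -1)))) = Mul(-1, Add(Mul(42351, Pow(Rational(-3402, 6343), -1)), Mul(47279, Pow(Rational(30633, 16364), -1)))) = Mul(-1, Add(Mul(42351, Rational(-6343, 3402)), Mul(47279, Rational(16364, 30633)))) = Mul(-1, Add(Rational(-89544131, 1134), Rational(773673556, 30633))) = Mul(-1, Rational(-621886517473, 11579274)) = Rational(621886517473, 11579274)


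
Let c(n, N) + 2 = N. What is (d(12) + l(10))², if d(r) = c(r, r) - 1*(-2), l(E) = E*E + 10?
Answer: 14884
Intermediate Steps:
c(n, N) = -2 + N
l(E) = 10 + E² (l(E) = E² + 10 = 10 + E²)
d(r) = r (d(r) = (-2 + r) - 1*(-2) = (-2 + r) + 2 = r)
(d(12) + l(10))² = (12 + (10 + 10²))² = (12 + (10 + 100))² = (12 + 110)² = 122² = 14884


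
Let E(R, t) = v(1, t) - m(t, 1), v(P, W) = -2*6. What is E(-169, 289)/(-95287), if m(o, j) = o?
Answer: 301/95287 ≈ 0.0031589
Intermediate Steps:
v(P, W) = -12
E(R, t) = -12 - t
E(-169, 289)/(-95287) = (-12 - 1*289)/(-95287) = (-12 - 289)*(-1/95287) = -301*(-1/95287) = 301/95287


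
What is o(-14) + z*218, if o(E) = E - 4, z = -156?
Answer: -34026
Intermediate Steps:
o(E) = -4 + E
o(-14) + z*218 = (-4 - 14) - 156*218 = -18 - 34008 = -34026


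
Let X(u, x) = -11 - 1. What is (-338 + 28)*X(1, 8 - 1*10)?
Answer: 3720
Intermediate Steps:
X(u, x) = -12
(-338 + 28)*X(1, 8 - 1*10) = (-338 + 28)*(-12) = -310*(-12) = 3720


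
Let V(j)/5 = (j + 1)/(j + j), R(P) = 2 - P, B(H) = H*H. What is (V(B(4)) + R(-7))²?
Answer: 139129/1024 ≈ 135.87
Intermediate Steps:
B(H) = H²
V(j) = 5*(1 + j)/(2*j) (V(j) = 5*((j + 1)/(j + j)) = 5*((1 + j)/((2*j))) = 5*((1 + j)*(1/(2*j))) = 5*((1 + j)/(2*j)) = 5*(1 + j)/(2*j))
(V(B(4)) + R(-7))² = (5*(1 + 4²)/(2*(4²)) + (2 - 1*(-7)))² = ((5/2)*(1 + 16)/16 + (2 + 7))² = ((5/2)*(1/16)*17 + 9)² = (85/32 + 9)² = (373/32)² = 139129/1024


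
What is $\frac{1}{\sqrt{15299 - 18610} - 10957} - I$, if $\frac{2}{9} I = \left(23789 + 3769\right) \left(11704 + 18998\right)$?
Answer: $- \frac{457111531579324477}{120059160} - \frac{i \sqrt{3311}}{120059160} \approx -3.8074 \cdot 10^{9} - 4.7927 \cdot 10^{-7} i$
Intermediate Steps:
$I = 3807385722$ ($I = \frac{9 \left(23789 + 3769\right) \left(11704 + 18998\right)}{2} = \frac{9 \cdot 27558 \cdot 30702}{2} = \frac{9}{2} \cdot 846085716 = 3807385722$)
$\frac{1}{\sqrt{15299 - 18610} - 10957} - I = \frac{1}{\sqrt{15299 - 18610} - 10957} - 3807385722 = \frac{1}{\sqrt{-3311} - 10957} - 3807385722 = \frac{1}{i \sqrt{3311} - 10957} - 3807385722 = \frac{1}{-10957 + i \sqrt{3311}} - 3807385722 = -3807385722 + \frac{1}{-10957 + i \sqrt{3311}}$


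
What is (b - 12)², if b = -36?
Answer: 2304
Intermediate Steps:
(b - 12)² = (-36 - 12)² = (-48)² = 2304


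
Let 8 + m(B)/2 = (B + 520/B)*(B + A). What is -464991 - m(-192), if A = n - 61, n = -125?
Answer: -1224349/2 ≈ -6.1217e+5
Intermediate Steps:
A = -186 (A = -125 - 61 = -186)
m(B) = -16 + 2*(-186 + B)*(B + 520/B) (m(B) = -16 + 2*((B + 520/B)*(B - 186)) = -16 + 2*((B + 520/B)*(-186 + B)) = -16 + 2*((-186 + B)*(B + 520/B)) = -16 + 2*(-186 + B)*(B + 520/B))
-464991 - m(-192) = -464991 - (1024 - 193440/(-192) - 372*(-192) + 2*(-192)²) = -464991 - (1024 - 193440*(-1/192) + 71424 + 2*36864) = -464991 - (1024 + 2015/2 + 71424 + 73728) = -464991 - 1*294367/2 = -464991 - 294367/2 = -1224349/2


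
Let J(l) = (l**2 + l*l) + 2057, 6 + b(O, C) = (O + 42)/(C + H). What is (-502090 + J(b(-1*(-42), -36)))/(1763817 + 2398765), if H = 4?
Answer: -15996295/133202624 ≈ -0.12009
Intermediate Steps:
b(O, C) = -6 + (42 + O)/(4 + C) (b(O, C) = -6 + (O + 42)/(C + 4) = -6 + (42 + O)/(4 + C))
J(l) = 2057 + 2*l**2 (J(l) = (l**2 + l**2) + 2057 = 2*l**2 + 2057 = 2057 + 2*l**2)
(-502090 + J(b(-1*(-42), -36)))/(1763817 + 2398765) = (-502090 + (2057 + 2*((18 - 1*(-42) - 6*(-36))/(4 - 36))**2))/(1763817 + 2398765) = (-502090 + (2057 + 2*((18 + 42 + 216)/(-32))**2))/4162582 = (-502090 + (2057 + 2*(-1/32*276)**2))*(1/4162582) = (-502090 + (2057 + 2*(-69/8)**2))*(1/4162582) = (-502090 + (2057 + 2*(4761/64)))*(1/4162582) = (-502090 + (2057 + 4761/32))*(1/4162582) = (-502090 + 70585/32)*(1/4162582) = -15996295/32*1/4162582 = -15996295/133202624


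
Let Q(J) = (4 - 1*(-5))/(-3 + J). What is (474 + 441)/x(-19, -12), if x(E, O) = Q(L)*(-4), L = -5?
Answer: 610/3 ≈ 203.33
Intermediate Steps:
Q(J) = 9/(-3 + J) (Q(J) = (4 + 5)/(-3 + J) = 9/(-3 + J))
x(E, O) = 9/2 (x(E, O) = (9/(-3 - 5))*(-4) = (9/(-8))*(-4) = (9*(-1/8))*(-4) = -9/8*(-4) = 9/2)
(474 + 441)/x(-19, -12) = (474 + 441)/(9/2) = 915*(2/9) = 610/3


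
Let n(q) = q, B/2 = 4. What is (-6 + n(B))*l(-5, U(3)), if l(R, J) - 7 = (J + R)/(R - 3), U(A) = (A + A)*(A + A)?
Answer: 25/4 ≈ 6.2500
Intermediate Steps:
B = 8 (B = 2*4 = 8)
U(A) = 4*A² (U(A) = (2*A)*(2*A) = 4*A²)
l(R, J) = 7 + (J + R)/(-3 + R) (l(R, J) = 7 + (J + R)/(R - 3) = 7 + (J + R)/(-3 + R))
(-6 + n(B))*l(-5, U(3)) = (-6 + 8)*((-21 + 4*3² + 8*(-5))/(-3 - 5)) = 2*((-21 + 4*9 - 40)/(-8)) = 2*(-(-21 + 36 - 40)/8) = 2*(-⅛*(-25)) = 2*(25/8) = 25/4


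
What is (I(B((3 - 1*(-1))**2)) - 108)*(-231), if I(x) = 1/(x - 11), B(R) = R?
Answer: 124509/5 ≈ 24902.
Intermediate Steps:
I(x) = 1/(-11 + x)
(I(B((3 - 1*(-1))**2)) - 108)*(-231) = (1/(-11 + (3 - 1*(-1))**2) - 108)*(-231) = (1/(-11 + (3 + 1)**2) - 108)*(-231) = (1/(-11 + 4**2) - 108)*(-231) = (1/(-11 + 16) - 108)*(-231) = (1/5 - 108)*(-231) = -539/5*(-231) = 124509/5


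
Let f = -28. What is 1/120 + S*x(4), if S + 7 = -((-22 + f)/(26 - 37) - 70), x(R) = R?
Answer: 308651/1320 ≈ 233.83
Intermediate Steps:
S = 643/11 (S = -7 - ((-22 - 28)/(26 - 37) - 70) = -7 - (-50/(-11) - 70) = -7 - (-50*(-1/11) - 70) = -7 - (50/11 - 70) = -7 - 1*(-720/11) = -7 + 720/11 = 643/11 ≈ 58.455)
1/120 + S*x(4) = 1/120 + (643/11)*4 = 1/120 + 2572/11 = 308651/1320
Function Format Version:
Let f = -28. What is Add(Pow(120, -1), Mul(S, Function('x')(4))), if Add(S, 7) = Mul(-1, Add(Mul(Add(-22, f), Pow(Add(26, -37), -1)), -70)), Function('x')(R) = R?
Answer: Rational(308651, 1320) ≈ 233.83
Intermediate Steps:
S = Rational(643, 11) (S = Add(-7, Mul(-1, Add(Mul(Add(-22, -28), Pow(Add(26, -37), -1)), -70))) = Add(-7, Mul(-1, Add(Mul(-50, Pow(-11, -1)), -70))) = Add(-7, Mul(-1, Add(Mul(-50, Rational(-1, 11)), -70))) = Add(-7, Mul(-1, Add(Rational(50, 11), -70))) = Add(-7, Mul(-1, Rational(-720, 11))) = Add(-7, Rational(720, 11)) = Rational(643, 11) ≈ 58.455)
Add(Pow(120, -1), Mul(S, Function('x')(4))) = Add(Pow(120, -1), Mul(Rational(643, 11), 4)) = Add(Rational(1, 120), Rational(2572, 11)) = Rational(308651, 1320)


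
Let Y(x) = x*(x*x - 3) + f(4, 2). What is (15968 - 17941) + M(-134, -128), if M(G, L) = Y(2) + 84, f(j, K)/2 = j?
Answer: -1879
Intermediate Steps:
f(j, K) = 2*j
Y(x) = 8 + x*(-3 + x²) (Y(x) = x*(x*x - 3) + 2*4 = x*(x² - 3) + 8 = x*(-3 + x²) + 8 = 8 + x*(-3 + x²))
M(G, L) = 94 (M(G, L) = (8 + 2³ - 3*2) + 84 = (8 + 8 - 6) + 84 = 10 + 84 = 94)
(15968 - 17941) + M(-134, -128) = (15968 - 17941) + 94 = -1973 + 94 = -1879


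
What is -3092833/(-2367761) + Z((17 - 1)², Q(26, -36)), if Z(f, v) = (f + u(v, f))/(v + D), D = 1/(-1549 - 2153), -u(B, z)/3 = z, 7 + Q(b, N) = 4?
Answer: 4522263121795/26298721427 ≈ 171.96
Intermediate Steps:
Q(b, N) = -3 (Q(b, N) = -7 + 4 = -3)
u(B, z) = -3*z
D = -1/3702 (D = 1/(-3702) = -1/3702 ≈ -0.00027012)
Z(f, v) = -2*f/(-1/3702 + v) (Z(f, v) = (f - 3*f)/(v - 1/3702) = (-2*f)/(-1/3702 + v) = -2*f/(-1/3702 + v))
-3092833/(-2367761) + Z((17 - 1)², Q(26, -36)) = -3092833/(-2367761) - 7404*(17 - 1)²/(-1 + 3702*(-3)) = -3092833*(-1/2367761) - 7404*16²/(-1 - 11106) = 3092833/2367761 - 7404*256/(-11107) = 3092833/2367761 - 7404*256*(-1/11107) = 3092833/2367761 + 1895424/11107 = 4522263121795/26298721427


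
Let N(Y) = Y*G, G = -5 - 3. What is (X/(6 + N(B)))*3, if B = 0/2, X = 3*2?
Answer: 3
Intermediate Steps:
X = 6
G = -8
B = 0 (B = 0*(1/2) = 0)
N(Y) = -8*Y (N(Y) = Y*(-8) = -8*Y)
(X/(6 + N(B)))*3 = (6/(6 - 8*0))*3 = (6/(6 + 0))*3 = (6/6)*3 = ((1/6)*6)*3 = 1*3 = 3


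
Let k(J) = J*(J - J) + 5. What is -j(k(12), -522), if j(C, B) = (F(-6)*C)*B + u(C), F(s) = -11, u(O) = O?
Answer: -28715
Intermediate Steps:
k(J) = 5 (k(J) = J*0 + 5 = 0 + 5 = 5)
j(C, B) = C - 11*B*C (j(C, B) = (-11*C)*B + C = -11*B*C + C = C - 11*B*C)
-j(k(12), -522) = -5*(1 - 11*(-522)) = -5*(1 + 5742) = -5*5743 = -1*28715 = -28715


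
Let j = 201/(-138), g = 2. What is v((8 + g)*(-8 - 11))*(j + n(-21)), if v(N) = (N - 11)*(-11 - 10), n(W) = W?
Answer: -4360293/46 ≈ -94789.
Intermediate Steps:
v(N) = 231 - 21*N (v(N) = (-11 + N)*(-21) = 231 - 21*N)
j = -67/46 (j = 201*(-1/138) = -67/46 ≈ -1.4565)
v((8 + g)*(-8 - 11))*(j + n(-21)) = (231 - 21*(8 + 2)*(-8 - 11))*(-67/46 - 21) = (231 - 210*(-19))*(-1033/46) = (231 - 21*(-190))*(-1033/46) = (231 + 3990)*(-1033/46) = 4221*(-1033/46) = -4360293/46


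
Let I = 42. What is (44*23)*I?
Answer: 42504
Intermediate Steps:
(44*23)*I = (44*23)*42 = 1012*42 = 42504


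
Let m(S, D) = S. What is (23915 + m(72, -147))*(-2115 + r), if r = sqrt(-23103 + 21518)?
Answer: -50732505 + 23987*I*sqrt(1585) ≈ -5.0732e+7 + 9.5497e+5*I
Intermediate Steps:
r = I*sqrt(1585) (r = sqrt(-1585) = I*sqrt(1585) ≈ 39.812*I)
(23915 + m(72, -147))*(-2115 + r) = (23915 + 72)*(-2115 + I*sqrt(1585)) = 23987*(-2115 + I*sqrt(1585)) = -50732505 + 23987*I*sqrt(1585)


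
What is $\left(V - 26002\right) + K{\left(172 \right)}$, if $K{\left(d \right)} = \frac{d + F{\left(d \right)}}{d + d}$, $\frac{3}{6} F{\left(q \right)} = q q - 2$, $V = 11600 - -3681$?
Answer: $- \frac{453586}{43} \approx -10549.0$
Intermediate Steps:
$V = 15281$ ($V = 11600 + 3681 = 15281$)
$F{\left(q \right)} = -4 + 2 q^{2}$ ($F{\left(q \right)} = 2 \left(q q - 2\right) = 2 \left(q^{2} - 2\right) = 2 \left(-2 + q^{2}\right) = -4 + 2 q^{2}$)
$K{\left(d \right)} = \frac{-4 + d + 2 d^{2}}{2 d}$ ($K{\left(d \right)} = \frac{d + \left(-4 + 2 d^{2}\right)}{d + d} = \frac{-4 + d + 2 d^{2}}{2 d}$)
$\left(V - 26002\right) + K{\left(172 \right)} = \left(15281 - 26002\right) + \left(\frac{1}{2} + 172 - \frac{2}{172}\right) = -10721 + \left(\frac{1}{2} + 172 - \frac{1}{86}\right) = -10721 + \frac{7417}{43} = - \frac{453586}{43}$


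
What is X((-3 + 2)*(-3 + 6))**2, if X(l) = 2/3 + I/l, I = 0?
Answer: 4/9 ≈ 0.44444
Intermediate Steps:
X(l) = 2/3 (X(l) = 2/3 + 0/l = 2*(1/3) + 0 = 2/3 + 0 = 2/3)
X((-3 + 2)*(-3 + 6))**2 = (2/3)**2 = 4/9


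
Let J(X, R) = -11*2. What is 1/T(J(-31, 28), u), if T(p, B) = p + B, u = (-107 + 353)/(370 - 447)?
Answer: -77/1940 ≈ -0.039691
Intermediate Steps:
J(X, R) = -22
u = -246/77 (u = 246/(-77) = 246*(-1/77) = -246/77 ≈ -3.1948)
T(p, B) = B + p
1/T(J(-31, 28), u) = 1/(-246/77 - 22) = 1/(-1940/77) = -77/1940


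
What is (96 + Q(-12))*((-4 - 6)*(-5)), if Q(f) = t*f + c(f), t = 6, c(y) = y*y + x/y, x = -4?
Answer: 25250/3 ≈ 8416.7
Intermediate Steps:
c(y) = y² - 4/y (c(y) = y*y - 4/y = y² - 4/y)
Q(f) = 6*f + (-4 + f³)/f
(96 + Q(-12))*((-4 - 6)*(-5)) = (96 + ((-12)² - 4/(-12) + 6*(-12)))*((-4 - 6)*(-5)) = (96 + (144 - 4*(-1/12) - 72))*(-10*(-5)) = (96 + (144 + ⅓ - 72))*50 = (96 + 217/3)*50 = (505/3)*50 = 25250/3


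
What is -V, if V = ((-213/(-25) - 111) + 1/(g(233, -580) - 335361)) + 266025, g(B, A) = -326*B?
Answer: -2734474625072/10282975 ≈ -2.6592e+5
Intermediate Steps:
V = 2734474625072/10282975 (V = ((-213/(-25) - 111) + 1/(-326*233 - 335361)) + 266025 = ((-1/25*(-213) - 111) + 1/(-75958 - 335361)) + 266025 = ((213/25 - 111) + 1/(-411319)) + 266025 = (-2562/25 - 1/411319) + 266025 = -1053799303/10282975 + 266025 = 2734474625072/10282975 ≈ 2.6592e+5)
-V = -1*2734474625072/10282975 = -2734474625072/10282975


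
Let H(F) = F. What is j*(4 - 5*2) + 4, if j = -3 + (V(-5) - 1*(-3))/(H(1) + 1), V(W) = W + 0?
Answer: 28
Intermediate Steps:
V(W) = W
j = -4 (j = -3 + (-5 - 1*(-3))/(1 + 1) = -3 + (-5 + 3)/2 = -3 - 2*½ = -3 - 1 = -4)
j*(4 - 5*2) + 4 = -4*(4 - 5*2) + 4 = -4*(4 - 10) + 4 = -4*(-6) + 4 = 24 + 4 = 28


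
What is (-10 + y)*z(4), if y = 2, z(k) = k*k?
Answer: -128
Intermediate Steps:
z(k) = k**2
(-10 + y)*z(4) = (-10 + 2)*4**2 = -8*16 = -128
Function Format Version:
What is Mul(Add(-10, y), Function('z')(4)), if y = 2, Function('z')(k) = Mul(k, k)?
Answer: -128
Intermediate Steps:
Function('z')(k) = Pow(k, 2)
Mul(Add(-10, y), Function('z')(4)) = Mul(Add(-10, 2), Pow(4, 2)) = Mul(-8, 16) = -128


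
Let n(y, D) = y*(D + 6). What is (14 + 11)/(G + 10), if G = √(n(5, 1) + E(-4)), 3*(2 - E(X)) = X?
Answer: 150/37 - 5*√345/37 ≈ 1.5440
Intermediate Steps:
n(y, D) = y*(6 + D)
E(X) = 2 - X/3
G = √345/3 (G = √(5*(6 + 1) + (2 - ⅓*(-4))) = √(5*7 + (2 + 4/3)) = √(35 + 10/3) = √(115/3) = √345/3 ≈ 6.1914)
(14 + 11)/(G + 10) = (14 + 11)/(√345/3 + 10) = 25/(10 + √345/3)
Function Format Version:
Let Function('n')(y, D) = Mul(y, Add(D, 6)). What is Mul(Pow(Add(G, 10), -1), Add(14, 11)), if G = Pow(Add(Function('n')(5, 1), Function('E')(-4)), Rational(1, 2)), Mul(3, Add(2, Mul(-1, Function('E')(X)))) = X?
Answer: Add(Rational(150, 37), Mul(Rational(-5, 37), Pow(345, Rational(1, 2)))) ≈ 1.5440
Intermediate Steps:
Function('n')(y, D) = Mul(y, Add(6, D))
Function('E')(X) = Add(2, Mul(Rational(-1, 3), X))
G = Mul(Rational(1, 3), Pow(345, Rational(1, 2))) (G = Pow(Add(Mul(5, Add(6, 1)), Add(2, Mul(Rational(-1, 3), -4))), Rational(1, 2)) = Pow(Add(Mul(5, 7), Add(2, Rational(4, 3))), Rational(1, 2)) = Pow(Add(35, Rational(10, 3)), Rational(1, 2)) = Pow(Rational(115, 3), Rational(1, 2)) = Mul(Rational(1, 3), Pow(345, Rational(1, 2))) ≈ 6.1914)
Mul(Pow(Add(G, 10), -1), Add(14, 11)) = Mul(Pow(Add(Mul(Rational(1, 3), Pow(345, Rational(1, 2))), 10), -1), Add(14, 11)) = Mul(Pow(Add(10, Mul(Rational(1, 3), Pow(345, Rational(1, 2)))), -1), 25) = Mul(25, Pow(Add(10, Mul(Rational(1, 3), Pow(345, Rational(1, 2)))), -1))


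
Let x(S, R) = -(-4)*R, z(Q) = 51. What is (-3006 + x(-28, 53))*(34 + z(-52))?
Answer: -237490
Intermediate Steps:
x(S, R) = 4*R
(-3006 + x(-28, 53))*(34 + z(-52)) = (-3006 + 4*53)*(34 + 51) = (-3006 + 212)*85 = -2794*85 = -237490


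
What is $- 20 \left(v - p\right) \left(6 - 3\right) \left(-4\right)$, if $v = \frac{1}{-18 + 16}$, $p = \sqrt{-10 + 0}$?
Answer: $-120 - 240 i \sqrt{10} \approx -120.0 - 758.95 i$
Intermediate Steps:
$p = i \sqrt{10}$ ($p = \sqrt{-10} = i \sqrt{10} \approx 3.1623 i$)
$v = - \frac{1}{2}$ ($v = \frac{1}{-2} = - \frac{1}{2} \approx -0.5$)
$- 20 \left(v - p\right) \left(6 - 3\right) \left(-4\right) = - 20 \left(- \frac{1}{2} - i \sqrt{10}\right) \left(6 - 3\right) \left(-4\right) = - 20 \left(- \frac{1}{2} - i \sqrt{10}\right) 3 \left(-4\right) = \left(10 + 20 i \sqrt{10}\right) \left(-12\right) = -120 - 240 i \sqrt{10}$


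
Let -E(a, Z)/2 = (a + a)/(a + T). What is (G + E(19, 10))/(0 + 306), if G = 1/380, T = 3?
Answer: -14429/1279080 ≈ -0.011281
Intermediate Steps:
E(a, Z) = -4*a/(3 + a) (E(a, Z) = -2*(a + a)/(a + 3) = -2*2*a/(3 + a) = -4*a/(3 + a))
G = 1/380 ≈ 0.0026316
(G + E(19, 10))/(0 + 306) = (1/380 - 4*19/(3 + 19))/(0 + 306) = (1/380 - 4*19/22)/306 = (1/380 - 4*19*1/22)*(1/306) = (1/380 - 38/11)*(1/306) = -14429/4180*1/306 = -14429/1279080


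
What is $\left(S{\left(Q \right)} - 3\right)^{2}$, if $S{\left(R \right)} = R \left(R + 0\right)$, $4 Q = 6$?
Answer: $\frac{9}{16} \approx 0.5625$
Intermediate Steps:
$Q = \frac{3}{2}$ ($Q = \frac{1}{4} \cdot 6 = \frac{3}{2} \approx 1.5$)
$S{\left(R \right)} = R^{2}$ ($S{\left(R \right)} = R R = R^{2}$)
$\left(S{\left(Q \right)} - 3\right)^{2} = \left(\left(\frac{3}{2}\right)^{2} - 3\right)^{2} = \left(\frac{9}{4} - 3\right)^{2} = \left(- \frac{3}{4}\right)^{2} = \frac{9}{16}$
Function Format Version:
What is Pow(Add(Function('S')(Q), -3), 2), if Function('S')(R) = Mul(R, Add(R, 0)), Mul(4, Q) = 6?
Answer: Rational(9, 16) ≈ 0.56250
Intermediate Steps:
Q = Rational(3, 2) (Q = Mul(Rational(1, 4), 6) = Rational(3, 2) ≈ 1.5000)
Function('S')(R) = Pow(R, 2) (Function('S')(R) = Mul(R, R) = Pow(R, 2))
Pow(Add(Function('S')(Q), -3), 2) = Pow(Add(Pow(Rational(3, 2), 2), -3), 2) = Pow(Add(Rational(9, 4), -3), 2) = Pow(Rational(-3, 4), 2) = Rational(9, 16)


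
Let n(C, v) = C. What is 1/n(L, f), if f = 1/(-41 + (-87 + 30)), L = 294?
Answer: 1/294 ≈ 0.0034014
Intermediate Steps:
f = -1/98 (f = 1/(-41 - 57) = 1/(-98) = -1/98 ≈ -0.010204)
1/n(L, f) = 1/294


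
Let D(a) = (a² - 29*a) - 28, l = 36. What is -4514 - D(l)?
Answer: -4738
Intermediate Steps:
D(a) = -28 + a² - 29*a
-4514 - D(l) = -4514 - (-28 + 36² - 29*36) = -4514 - (-28 + 1296 - 1044) = -4514 - 1*224 = -4514 - 224 = -4738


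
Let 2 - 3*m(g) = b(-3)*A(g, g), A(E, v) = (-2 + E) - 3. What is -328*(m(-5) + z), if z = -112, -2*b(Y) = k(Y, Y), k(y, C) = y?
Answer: 104632/3 ≈ 34877.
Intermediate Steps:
b(Y) = -Y/2
A(E, v) = -5 + E
m(g) = 19/6 - g/2 (m(g) = ⅔ - (-½*(-3))*(-5 + g)/3 = ⅔ - (-5 + g)/2 = ⅔ - (-15/2 + 3*g/2)/3 = ⅔ + (5/2 - g/2) = 19/6 - g/2)
-328*(m(-5) + z) = -328*((19/6 - ½*(-5)) - 112) = -328*((19/6 + 5/2) - 112) = -328*(17/3 - 112) = -328*(-319/3) = 104632/3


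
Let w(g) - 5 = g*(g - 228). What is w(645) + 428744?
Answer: 697714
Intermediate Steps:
w(g) = 5 + g*(-228 + g) (w(g) = 5 + g*(g - 228) = 5 + g*(-228 + g))
w(645) + 428744 = (5 + 645² - 228*645) + 428744 = (5 + 416025 - 147060) + 428744 = 268970 + 428744 = 697714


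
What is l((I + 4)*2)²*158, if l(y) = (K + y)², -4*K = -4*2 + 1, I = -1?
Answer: 72958159/128 ≈ 5.6999e+5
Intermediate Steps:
K = 7/4 (K = -(-4*2 + 1)/4 = -(-8 + 1)/4 = -¼*(-7) = 7/4 ≈ 1.7500)
l(y) = (7/4 + y)²
l((I + 4)*2)²*158 = ((7 + 4*((-1 + 4)*2))²/16)²*158 = ((7 + 4*(3*2))²/16)²*158 = ((7 + 4*6)²/16)²*158 = ((7 + 24)²/16)²*158 = ((1/16)*31²)²*158 = ((1/16)*961)²*158 = (961/16)²*158 = (923521/256)*158 = 72958159/128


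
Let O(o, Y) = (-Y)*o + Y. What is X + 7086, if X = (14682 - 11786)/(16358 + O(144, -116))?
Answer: 116729126/16473 ≈ 7086.1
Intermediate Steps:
O(o, Y) = Y - Y*o (O(o, Y) = -Y*o + Y = Y - Y*o)
X = 1448/16473 (X = (14682 - 11786)/(16358 - 116*(1 - 1*144)) = 2896/(16358 - 116*(1 - 144)) = 2896/(16358 - 116*(-143)) = 2896/(16358 + 16588) = 2896/32946 = 2896*(1/32946) = 1448/16473 ≈ 0.087901)
X + 7086 = 1448/16473 + 7086 = 116729126/16473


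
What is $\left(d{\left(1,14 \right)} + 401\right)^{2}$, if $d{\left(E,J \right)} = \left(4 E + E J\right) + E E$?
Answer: $176400$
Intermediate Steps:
$d{\left(E,J \right)} = E^{2} + 4 E + E J$ ($d{\left(E,J \right)} = \left(4 E + E J\right) + E^{2} = E^{2} + 4 E + E J$)
$\left(d{\left(1,14 \right)} + 401\right)^{2} = \left(1 \left(4 + 1 + 14\right) + 401\right)^{2} = \left(1 \cdot 19 + 401\right)^{2} = \left(19 + 401\right)^{2} = 420^{2} = 176400$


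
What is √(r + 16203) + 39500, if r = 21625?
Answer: 39500 + 14*√193 ≈ 39695.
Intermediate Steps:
√(r + 16203) + 39500 = √(21625 + 16203) + 39500 = √37828 + 39500 = 14*√193 + 39500 = 39500 + 14*√193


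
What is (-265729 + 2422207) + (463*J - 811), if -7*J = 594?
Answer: 14814647/7 ≈ 2.1164e+6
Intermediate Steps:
J = -594/7 (J = -1/7*594 = -594/7 ≈ -84.857)
(-265729 + 2422207) + (463*J - 811) = (-265729 + 2422207) + (463*(-594/7) - 811) = 2156478 + (-275022/7 - 811) = 2156478 - 280699/7 = 14814647/7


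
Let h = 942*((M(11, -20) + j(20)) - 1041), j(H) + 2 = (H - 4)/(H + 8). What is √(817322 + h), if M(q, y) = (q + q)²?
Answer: 8*√223013/7 ≈ 539.71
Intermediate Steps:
j(H) = -2 + (-4 + H)/(8 + H) (j(H) = -2 + (H - 4)/(H + 8) = -2 + (-4 + H)/(8 + H))
M(q, y) = 4*q² (M(q, y) = (2*q)² = 4*q²)
h = -3682278/7 (h = 942*((4*11² + (-20 - 1*20)/(8 + 20)) - 1041) = 942*((4*121 + (-20 - 20)/28) - 1041) = 942*((484 + (1/28)*(-40)) - 1041) = 942*((484 - 10/7) - 1041) = 942*(3378/7 - 1041) = 942*(-3909/7) = -3682278/7 ≈ -5.2604e+5)
√(817322 + h) = √(817322 - 3682278/7) = √(2038976/7) = 8*√223013/7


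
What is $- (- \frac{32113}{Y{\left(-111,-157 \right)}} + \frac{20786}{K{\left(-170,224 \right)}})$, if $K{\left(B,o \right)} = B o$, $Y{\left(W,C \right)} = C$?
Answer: $- \frac{609799819}{2989280} \approx -204.0$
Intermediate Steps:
$- (- \frac{32113}{Y{\left(-111,-157 \right)}} + \frac{20786}{K{\left(-170,224 \right)}}) = - (- \frac{32113}{-157} + \frac{20786}{\left(-170\right) 224}) = - (\left(-32113\right) \left(- \frac{1}{157}\right) + \frac{20786}{-38080}) = - (\frac{32113}{157} + 20786 \left(- \frac{1}{38080}\right)) = - (\frac{32113}{157} - \frac{10393}{19040}) = \left(-1\right) \frac{609799819}{2989280} = - \frac{609799819}{2989280}$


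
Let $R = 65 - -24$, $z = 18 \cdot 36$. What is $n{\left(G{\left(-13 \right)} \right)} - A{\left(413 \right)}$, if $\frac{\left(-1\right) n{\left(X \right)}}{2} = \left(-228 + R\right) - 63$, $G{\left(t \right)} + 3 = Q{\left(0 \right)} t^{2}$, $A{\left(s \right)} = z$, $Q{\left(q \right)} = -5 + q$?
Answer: $-244$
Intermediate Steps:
$z = 648$
$A{\left(s \right)} = 648$
$R = 89$ ($R = 65 + 24 = 89$)
$G{\left(t \right)} = -3 - 5 t^{2}$ ($G{\left(t \right)} = -3 + \left(-5 + 0\right) t^{2} = -3 - 5 t^{2}$)
$n{\left(X \right)} = 404$ ($n{\left(X \right)} = - 2 \left(\left(-228 + 89\right) - 63\right) = - 2 \left(-139 - 63\right) = \left(-2\right) \left(-202\right) = 404$)
$n{\left(G{\left(-13 \right)} \right)} - A{\left(413 \right)} = 404 - 648 = -244$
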